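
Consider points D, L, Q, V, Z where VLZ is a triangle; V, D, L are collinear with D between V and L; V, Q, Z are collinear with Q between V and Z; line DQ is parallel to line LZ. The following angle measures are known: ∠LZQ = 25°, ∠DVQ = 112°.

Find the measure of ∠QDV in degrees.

∠QDV = 43°

1. ∠LZV = 25°  [Q on ray ZV]
2. ∠LVZ = 112°  [D on VL, Q on VZ]
3. ∠VLZ = 43°  [△VLZ]
4. ∠QDV = 43°  [DQ∥LZ, corresponding at D]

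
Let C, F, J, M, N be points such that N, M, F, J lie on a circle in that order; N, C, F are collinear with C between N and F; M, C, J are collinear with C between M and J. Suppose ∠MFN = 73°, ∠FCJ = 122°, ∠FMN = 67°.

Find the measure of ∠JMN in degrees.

1. ∠FNM = 40°  [△NMF]
2. ∠MCN = 122°  [vertical angles at C]
3. ∠JMN = 18°  [△NCM]

∠JMN = 18°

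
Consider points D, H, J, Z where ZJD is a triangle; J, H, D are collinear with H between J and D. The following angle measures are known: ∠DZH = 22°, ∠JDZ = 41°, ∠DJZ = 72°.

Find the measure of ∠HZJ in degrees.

1. ∠HDZ = 41°  [H on ray DJ]
2. ∠HJZ = 72°  [H on ray JD]
3. ∠DHZ = 117°  [△ZHD]
4. ∠JHZ = 63°  [linear pair at H on JD]
5. ∠HZJ = 45°  [△ZJH]

∠HZJ = 45°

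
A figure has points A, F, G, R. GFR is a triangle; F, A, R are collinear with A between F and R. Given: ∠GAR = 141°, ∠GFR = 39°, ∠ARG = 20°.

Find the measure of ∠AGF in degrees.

∠AGF = 102°

1. ∠FAG = 39°  [linear pair at A on FR]
2. ∠AFG = 39°  [A on ray FR]
3. ∠AGF = 102°  [△GFA]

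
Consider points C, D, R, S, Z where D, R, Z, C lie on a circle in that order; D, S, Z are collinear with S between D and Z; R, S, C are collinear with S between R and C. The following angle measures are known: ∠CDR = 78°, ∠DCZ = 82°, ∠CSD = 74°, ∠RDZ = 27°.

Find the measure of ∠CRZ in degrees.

1. ∠CZR = 102°  [cyclic DRZC, opposite ∠D+∠Z]
2. ∠RCZ = 27°  [same arc RZ]
3. ∠CRZ = 51°  [△RZC]

∠CRZ = 51°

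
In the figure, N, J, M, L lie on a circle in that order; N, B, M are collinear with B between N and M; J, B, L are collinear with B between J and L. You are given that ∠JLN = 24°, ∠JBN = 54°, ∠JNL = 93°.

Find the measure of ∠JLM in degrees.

∠JLM = 63°

1. ∠LJN = 63°  [△NJL]
2. ∠LBM = 54°  [vertical angles at B]
3. ∠LMN = 63°  [same arc NL]
4. ∠JLM = 63°  [△MBL]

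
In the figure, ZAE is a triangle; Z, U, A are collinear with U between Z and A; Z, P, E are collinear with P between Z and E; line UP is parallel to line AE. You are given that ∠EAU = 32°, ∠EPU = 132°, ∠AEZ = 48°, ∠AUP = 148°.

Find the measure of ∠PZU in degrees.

∠PZU = 100°

1. ∠UPZ = 48°  [linear pair at P on ZE]
2. ∠PUZ = 32°  [linear pair at U on ZA]
3. ∠PZU = 100°  [△ZUP]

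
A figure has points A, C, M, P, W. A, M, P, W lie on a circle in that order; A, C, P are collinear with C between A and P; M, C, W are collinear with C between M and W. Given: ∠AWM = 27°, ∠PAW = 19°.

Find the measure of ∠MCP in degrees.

1. ∠APM = 27°  [same arc AM]
2. ∠PMW = 19°  [same arc PW]
3. ∠MCP = 134°  [△MCP]

∠MCP = 134°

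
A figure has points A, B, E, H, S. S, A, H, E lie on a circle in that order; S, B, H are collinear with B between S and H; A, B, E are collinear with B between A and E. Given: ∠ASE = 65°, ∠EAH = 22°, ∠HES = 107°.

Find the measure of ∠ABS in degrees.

1. ∠AHE = 115°  [cyclic SAHE, opposite ∠S+∠H]
2. ∠ESH = 22°  [same arc HE]
3. ∠AEH = 43°  [△AHE]
4. ∠EHS = 51°  [△SHE]
5. ∠ASH = 43°  [same arc AH]
6. ∠EAS = 51°  [same arc SE]
7. ∠ABS = 86°  [△SBA]

∠ABS = 86°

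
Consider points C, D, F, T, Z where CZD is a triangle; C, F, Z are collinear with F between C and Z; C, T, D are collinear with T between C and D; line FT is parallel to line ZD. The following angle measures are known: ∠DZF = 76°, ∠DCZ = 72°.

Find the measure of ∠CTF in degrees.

∠CTF = 32°

1. ∠CZD = 76°  [F on ray ZC]
2. ∠CDZ = 32°  [△CZD]
3. ∠CTF = 32°  [FT∥ZD, corresponding at T]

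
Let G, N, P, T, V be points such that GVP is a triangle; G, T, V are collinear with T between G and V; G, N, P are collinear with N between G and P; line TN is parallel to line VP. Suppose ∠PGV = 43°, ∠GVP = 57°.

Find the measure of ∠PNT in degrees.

∠PNT = 100°

1. ∠GPV = 80°  [△GVP]
2. ∠GNT = 80°  [TN∥VP, corresponding at N]
3. ∠PNT = 100°  [linear pair at N on GP]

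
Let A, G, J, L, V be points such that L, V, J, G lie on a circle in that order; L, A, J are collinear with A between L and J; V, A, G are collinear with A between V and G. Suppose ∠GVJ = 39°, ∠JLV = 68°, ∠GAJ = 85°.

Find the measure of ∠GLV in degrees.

∠GLV = 107°

1. ∠GLJ = 39°  [same arc JG]
2. ∠LAV = 85°  [vertical angles at A]
3. ∠GAL = 95°  [linear pair at A on LJ]
4. ∠LGV = 46°  [△LAG]
5. ∠GVL = 27°  [△LAV]
6. ∠GLV = 107°  [△LVG]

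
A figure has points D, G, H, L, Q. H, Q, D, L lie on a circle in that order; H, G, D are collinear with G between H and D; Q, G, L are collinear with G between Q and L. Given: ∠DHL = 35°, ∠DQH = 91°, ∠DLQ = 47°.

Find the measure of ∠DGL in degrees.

∠DGL = 77°

1. ∠DLH = 89°  [cyclic HQDL, opposite ∠Q+∠L]
2. ∠HDL = 56°  [△HDL]
3. ∠DGL = 77°  [△DGL]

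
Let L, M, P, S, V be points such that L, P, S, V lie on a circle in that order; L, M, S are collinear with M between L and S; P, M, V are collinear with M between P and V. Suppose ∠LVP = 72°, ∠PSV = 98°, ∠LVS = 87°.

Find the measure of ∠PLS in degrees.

∠PLS = 15°

1. ∠LSP = 72°  [same arc LP]
2. ∠LPS = 93°  [cyclic LPSV, opposite ∠P+∠V]
3. ∠PLS = 15°  [△LPS]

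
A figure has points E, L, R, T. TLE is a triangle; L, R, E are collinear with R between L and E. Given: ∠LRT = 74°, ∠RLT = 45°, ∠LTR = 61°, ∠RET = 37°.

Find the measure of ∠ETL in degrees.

1. ∠ELT = 45°  [R on ray LE]
2. ∠LET = 37°  [R on ray EL]
3. ∠ETL = 98°  [△TLE]

∠ETL = 98°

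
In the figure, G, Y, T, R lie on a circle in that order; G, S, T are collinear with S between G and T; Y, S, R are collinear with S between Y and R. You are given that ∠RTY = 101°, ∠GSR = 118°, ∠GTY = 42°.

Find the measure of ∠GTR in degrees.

1. ∠RGY = 79°  [cyclic GYTR, opposite ∠G+∠T]
2. ∠GRY = 42°  [same arc GY]
3. ∠GYR = 59°  [△GYR]
4. ∠GTR = 59°  [same arc GR]

∠GTR = 59°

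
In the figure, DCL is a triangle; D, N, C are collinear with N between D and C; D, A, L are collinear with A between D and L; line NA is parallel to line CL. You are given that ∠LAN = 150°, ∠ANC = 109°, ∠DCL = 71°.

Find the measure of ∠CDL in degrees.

1. ∠DAN = 30°  [linear pair at A on DL]
2. ∠AND = 71°  [linear pair at N on DC]
3. ∠ADN = 79°  [△DNA]
4. ∠CDL = 79°  [N on DC, A on DL]

∠CDL = 79°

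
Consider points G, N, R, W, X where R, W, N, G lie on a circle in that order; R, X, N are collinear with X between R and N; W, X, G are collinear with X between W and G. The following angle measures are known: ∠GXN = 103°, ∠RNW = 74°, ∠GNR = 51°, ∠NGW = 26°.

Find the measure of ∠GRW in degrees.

∠GRW = 55°

1. ∠RGW = 74°  [same arc RW]
2. ∠GWR = 51°  [same arc RG]
3. ∠GRW = 55°  [△RWG]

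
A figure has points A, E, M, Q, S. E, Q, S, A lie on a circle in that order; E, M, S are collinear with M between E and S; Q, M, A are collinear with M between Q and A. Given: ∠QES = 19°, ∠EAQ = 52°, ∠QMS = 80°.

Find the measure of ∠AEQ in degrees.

∠AEQ = 67°

1. ∠QAS = 19°  [same arc QS]
2. ∠ESQ = 52°  [same arc EQ]
3. ∠AQS = 48°  [△QMS]
4. ∠ASQ = 113°  [△QSA]
5. ∠AEQ = 67°  [cyclic EQSA, opposite ∠E+∠S]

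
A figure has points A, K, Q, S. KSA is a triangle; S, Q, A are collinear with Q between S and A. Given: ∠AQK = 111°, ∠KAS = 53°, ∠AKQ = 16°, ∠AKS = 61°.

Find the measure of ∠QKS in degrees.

∠QKS = 45°

1. ∠KQS = 69°  [linear pair at Q on SA]
2. ∠ASK = 66°  [△KSA]
3. ∠KSQ = 66°  [Q on ray SA]
4. ∠QKS = 45°  [△KSQ]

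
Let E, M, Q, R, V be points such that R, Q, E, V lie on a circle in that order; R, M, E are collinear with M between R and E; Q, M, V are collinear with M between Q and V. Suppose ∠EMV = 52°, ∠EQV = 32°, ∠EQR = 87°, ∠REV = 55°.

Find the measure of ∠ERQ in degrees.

∠ERQ = 73°

1. ∠QMR = 52°  [vertical angles at M]
2. ∠RQV = 55°  [same arc RV]
3. ∠ERQ = 73°  [△RMQ]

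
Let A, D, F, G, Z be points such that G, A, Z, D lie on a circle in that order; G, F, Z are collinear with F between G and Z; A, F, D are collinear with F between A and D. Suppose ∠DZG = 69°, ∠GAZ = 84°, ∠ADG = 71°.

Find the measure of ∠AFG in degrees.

∠AFG = 86°

1. ∠DAG = 69°  [same arc GD]
2. ∠AZG = 71°  [same arc GA]
3. ∠AGZ = 25°  [△GAZ]
4. ∠AFG = 86°  [△GFA]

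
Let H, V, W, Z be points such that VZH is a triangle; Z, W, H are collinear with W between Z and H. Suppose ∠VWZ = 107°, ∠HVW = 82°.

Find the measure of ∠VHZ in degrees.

1. ∠HWV = 73°  [linear pair at W on ZH]
2. ∠VHW = 25°  [△VWH]
3. ∠VHZ = 25°  [W on ray HZ]

∠VHZ = 25°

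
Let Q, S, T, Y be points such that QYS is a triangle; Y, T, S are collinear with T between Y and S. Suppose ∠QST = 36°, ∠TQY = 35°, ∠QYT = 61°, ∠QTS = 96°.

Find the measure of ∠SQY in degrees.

1. ∠QSY = 36°  [T on ray SY]
2. ∠QYS = 61°  [T on ray YS]
3. ∠SQY = 83°  [△QYS]

∠SQY = 83°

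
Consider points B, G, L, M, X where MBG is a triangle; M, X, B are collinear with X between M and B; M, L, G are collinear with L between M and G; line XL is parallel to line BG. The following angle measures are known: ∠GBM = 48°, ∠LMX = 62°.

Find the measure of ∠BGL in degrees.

∠BGL = 70°

1. ∠LXM = 48°  [XL∥BG, corresponding at X]
2. ∠MLX = 70°  [△MXL]
3. ∠GLX = 110°  [linear pair at L on MG]
4. ∠BGL = 70°  [XL∥BG, co-interior at G–L]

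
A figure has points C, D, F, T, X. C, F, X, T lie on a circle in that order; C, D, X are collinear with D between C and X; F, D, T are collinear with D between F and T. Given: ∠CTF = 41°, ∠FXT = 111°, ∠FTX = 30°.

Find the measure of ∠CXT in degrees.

∠CXT = 70°

1. ∠FCT = 69°  [cyclic CFXT, opposite ∠C+∠X]
2. ∠CFT = 70°  [△CFT]
3. ∠CXT = 70°  [same arc CT]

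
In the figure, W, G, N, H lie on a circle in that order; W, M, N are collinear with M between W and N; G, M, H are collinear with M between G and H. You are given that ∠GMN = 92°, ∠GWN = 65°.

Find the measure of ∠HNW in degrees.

∠HNW = 27°

1. ∠HMW = 92°  [vertical angles at M]
2. ∠GHN = 65°  [same arc GN]
3. ∠HMN = 88°  [linear pair at M on WN]
4. ∠HNW = 27°  [△NMH]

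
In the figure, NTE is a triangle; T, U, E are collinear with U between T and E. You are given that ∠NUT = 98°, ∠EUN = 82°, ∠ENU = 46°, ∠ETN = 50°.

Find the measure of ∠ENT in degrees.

1. ∠NEU = 52°  [△NUE]
2. ∠NET = 52°  [U on ray ET]
3. ∠ENT = 78°  [△NTE]

∠ENT = 78°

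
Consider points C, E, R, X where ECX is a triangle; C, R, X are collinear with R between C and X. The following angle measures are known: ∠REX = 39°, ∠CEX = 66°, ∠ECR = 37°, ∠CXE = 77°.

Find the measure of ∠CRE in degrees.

∠CRE = 116°

1. ∠EXR = 77°  [R on ray XC]
2. ∠ERX = 64°  [△ERX]
3. ∠CRE = 116°  [linear pair at R on CX]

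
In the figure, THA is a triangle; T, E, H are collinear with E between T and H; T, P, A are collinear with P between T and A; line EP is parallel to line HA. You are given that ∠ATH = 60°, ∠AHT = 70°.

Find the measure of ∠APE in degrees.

1. ∠HAT = 50°  [△THA]
2. ∠EPT = 50°  [EP∥HA, corresponding at P]
3. ∠APE = 130°  [linear pair at P on TA]

∠APE = 130°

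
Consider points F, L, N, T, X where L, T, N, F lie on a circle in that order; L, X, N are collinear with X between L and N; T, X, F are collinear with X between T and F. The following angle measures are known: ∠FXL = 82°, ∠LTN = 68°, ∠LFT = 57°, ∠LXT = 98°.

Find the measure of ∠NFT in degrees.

1. ∠FXN = 98°  [linear pair at X on LN]
2. ∠FLN = 41°  [△LXF]
3. ∠LFN = 112°  [cyclic LTNF, opposite ∠T+∠F]
4. ∠FNL = 27°  [△LNF]
5. ∠NFT = 55°  [△NXF]

∠NFT = 55°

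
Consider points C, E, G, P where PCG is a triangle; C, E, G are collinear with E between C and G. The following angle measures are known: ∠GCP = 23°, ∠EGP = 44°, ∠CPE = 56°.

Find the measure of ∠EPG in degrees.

∠EPG = 57°

1. ∠ECP = 23°  [E on ray CG]
2. ∠CEP = 101°  [△PCE]
3. ∠GEP = 79°  [linear pair at E on CG]
4. ∠EPG = 57°  [△PEG]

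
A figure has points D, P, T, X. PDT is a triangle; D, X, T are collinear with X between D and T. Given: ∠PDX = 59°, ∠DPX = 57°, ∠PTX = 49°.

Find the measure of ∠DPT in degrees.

1. ∠PDT = 59°  [X on ray DT]
2. ∠DTP = 49°  [X on ray TD]
3. ∠DPT = 72°  [△PDT]

∠DPT = 72°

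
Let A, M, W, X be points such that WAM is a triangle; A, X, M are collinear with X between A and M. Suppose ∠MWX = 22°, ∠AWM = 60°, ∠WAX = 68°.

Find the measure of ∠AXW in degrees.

1. ∠MAW = 68°  [X on ray AM]
2. ∠AMW = 52°  [△WAM]
3. ∠WMX = 52°  [X on ray MA]
4. ∠MXW = 106°  [△WXM]
5. ∠AXW = 74°  [linear pair at X on AM]

∠AXW = 74°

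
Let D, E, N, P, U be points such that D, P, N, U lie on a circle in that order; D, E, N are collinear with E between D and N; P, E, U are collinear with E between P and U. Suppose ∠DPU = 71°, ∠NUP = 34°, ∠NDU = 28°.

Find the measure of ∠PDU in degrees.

1. ∠NPU = 28°  [same arc NU]
2. ∠PNU = 118°  [△PNU]
3. ∠PDU = 62°  [cyclic DPNU, opposite ∠D+∠N]

∠PDU = 62°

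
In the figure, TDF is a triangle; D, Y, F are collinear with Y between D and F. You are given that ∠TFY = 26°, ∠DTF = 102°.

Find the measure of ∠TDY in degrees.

∠TDY = 52°

1. ∠DFT = 26°  [Y on ray FD]
2. ∠FDT = 52°  [△TDF]
3. ∠TDY = 52°  [Y on ray DF]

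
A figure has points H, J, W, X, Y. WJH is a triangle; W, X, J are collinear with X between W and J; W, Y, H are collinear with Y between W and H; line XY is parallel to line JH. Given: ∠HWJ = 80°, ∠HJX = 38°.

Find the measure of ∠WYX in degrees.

1. ∠HJW = 38°  [X on ray JW]
2. ∠JHW = 62°  [△WJH]
3. ∠WYX = 62°  [XY∥JH, corresponding at Y]

∠WYX = 62°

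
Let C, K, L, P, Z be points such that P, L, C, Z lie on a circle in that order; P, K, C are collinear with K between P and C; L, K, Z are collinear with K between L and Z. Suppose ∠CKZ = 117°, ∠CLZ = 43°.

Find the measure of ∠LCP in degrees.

1. ∠LKP = 117°  [vertical angles at K]
2. ∠CKL = 63°  [linear pair at K on PC]
3. ∠LCP = 74°  [△LKC]

∠LCP = 74°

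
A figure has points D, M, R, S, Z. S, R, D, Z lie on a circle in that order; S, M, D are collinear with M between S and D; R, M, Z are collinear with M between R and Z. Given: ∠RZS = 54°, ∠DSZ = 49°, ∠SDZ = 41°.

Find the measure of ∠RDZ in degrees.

∠RDZ = 95°

1. ∠SRZ = 41°  [same arc SZ]
2. ∠RSZ = 85°  [△SRZ]
3. ∠RDZ = 95°  [cyclic SRDZ, opposite ∠S+∠D]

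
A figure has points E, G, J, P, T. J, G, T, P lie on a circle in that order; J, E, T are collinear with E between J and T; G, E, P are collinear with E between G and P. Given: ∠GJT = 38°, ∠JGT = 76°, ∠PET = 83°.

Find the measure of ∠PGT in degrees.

∠PGT = 17°

1. ∠GPT = 38°  [same arc GT]
2. ∠JPT = 104°  [cyclic JGTP, opposite ∠G+∠P]
3. ∠JTP = 59°  [△TEP]
4. ∠PJT = 17°  [△JTP]
5. ∠PGT = 17°  [same arc TP]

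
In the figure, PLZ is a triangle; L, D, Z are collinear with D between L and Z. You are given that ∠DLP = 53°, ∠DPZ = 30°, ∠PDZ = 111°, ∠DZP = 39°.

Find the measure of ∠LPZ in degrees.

∠LPZ = 88°

1. ∠PLZ = 53°  [D on ray LZ]
2. ∠LZP = 39°  [D on ray ZL]
3. ∠LPZ = 88°  [△PLZ]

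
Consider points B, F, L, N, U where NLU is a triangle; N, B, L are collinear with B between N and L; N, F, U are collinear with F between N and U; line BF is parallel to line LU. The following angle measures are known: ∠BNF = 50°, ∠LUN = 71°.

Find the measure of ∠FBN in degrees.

∠FBN = 59°

1. ∠LNU = 50°  [B on NL, F on NU]
2. ∠NLU = 59°  [△NLU]
3. ∠FBN = 59°  [BF∥LU, corresponding at B]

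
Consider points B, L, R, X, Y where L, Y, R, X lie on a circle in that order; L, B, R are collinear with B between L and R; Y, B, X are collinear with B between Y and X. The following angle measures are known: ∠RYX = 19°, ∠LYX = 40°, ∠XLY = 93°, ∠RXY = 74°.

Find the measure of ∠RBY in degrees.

∠RBY = 114°

1. ∠RLX = 19°  [same arc RX]
2. ∠LXY = 47°  [△LYX]
3. ∠LBX = 114°  [△LBX]
4. ∠RBY = 114°  [vertical angles at B]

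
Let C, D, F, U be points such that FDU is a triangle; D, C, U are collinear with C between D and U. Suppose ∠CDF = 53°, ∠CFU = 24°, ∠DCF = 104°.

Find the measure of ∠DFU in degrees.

∠DFU = 47°

1. ∠FDU = 53°  [C on ray DU]
2. ∠FCU = 76°  [linear pair at C on DU]
3. ∠CUF = 80°  [△FCU]
4. ∠DUF = 80°  [C on ray UD]
5. ∠DFU = 47°  [△FDU]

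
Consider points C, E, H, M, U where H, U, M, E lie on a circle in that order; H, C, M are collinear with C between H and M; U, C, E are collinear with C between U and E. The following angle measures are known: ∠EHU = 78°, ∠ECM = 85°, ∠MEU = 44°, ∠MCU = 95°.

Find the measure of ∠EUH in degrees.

∠EUH = 51°

1. ∠HCU = 85°  [vertical angles at C]
2. ∠MHU = 44°  [same arc UM]
3. ∠EUH = 51°  [△HCU]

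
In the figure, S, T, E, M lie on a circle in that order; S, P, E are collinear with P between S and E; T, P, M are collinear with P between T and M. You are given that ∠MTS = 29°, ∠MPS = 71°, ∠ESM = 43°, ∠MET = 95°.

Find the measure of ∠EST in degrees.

∠EST = 42°

1. ∠ETM = 43°  [same arc EM]
2. ∠EMT = 42°  [△TEM]
3. ∠EST = 42°  [same arc TE]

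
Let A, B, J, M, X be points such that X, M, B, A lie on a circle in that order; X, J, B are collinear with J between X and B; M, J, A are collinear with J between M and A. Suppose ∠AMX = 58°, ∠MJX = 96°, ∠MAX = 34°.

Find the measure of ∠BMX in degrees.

1. ∠BXM = 26°  [△XJM]
2. ∠MBX = 34°  [same arc XM]
3. ∠BMX = 120°  [△XMB]

∠BMX = 120°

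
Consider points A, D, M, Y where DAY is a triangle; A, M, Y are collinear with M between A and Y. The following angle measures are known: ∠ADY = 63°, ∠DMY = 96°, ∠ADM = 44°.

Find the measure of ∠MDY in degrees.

1. ∠AMD = 84°  [linear pair at M on AY]
2. ∠DAM = 52°  [△DAM]
3. ∠DAY = 52°  [M on ray AY]
4. ∠AYD = 65°  [△DAY]
5. ∠DYM = 65°  [M on ray YA]
6. ∠MDY = 19°  [△DMY]

∠MDY = 19°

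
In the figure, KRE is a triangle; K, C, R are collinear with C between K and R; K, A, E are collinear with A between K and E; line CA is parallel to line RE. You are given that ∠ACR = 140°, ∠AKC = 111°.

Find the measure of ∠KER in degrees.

∠KER = 29°

1. ∠ACK = 40°  [linear pair at C on KR]
2. ∠CAK = 29°  [△KCA]
3. ∠KER = 29°  [CA∥RE, corresponding at A]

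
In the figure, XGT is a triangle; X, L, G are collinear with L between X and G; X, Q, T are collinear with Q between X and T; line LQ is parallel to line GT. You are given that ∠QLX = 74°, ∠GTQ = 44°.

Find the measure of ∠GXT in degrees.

∠GXT = 62°

1. ∠TGX = 74°  [LQ∥GT, corresponding at L]
2. ∠GTX = 44°  [Q on ray TX]
3. ∠GXT = 62°  [△XGT]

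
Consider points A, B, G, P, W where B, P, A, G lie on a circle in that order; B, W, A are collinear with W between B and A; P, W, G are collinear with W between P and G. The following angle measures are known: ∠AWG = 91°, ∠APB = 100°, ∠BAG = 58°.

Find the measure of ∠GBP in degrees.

1. ∠BWG = 89°  [linear pair at W on BA]
2. ∠AGB = 80°  [cyclic BPAG, opposite ∠P+∠G]
3. ∠BPG = 58°  [same arc BG]
4. ∠ABG = 42°  [△BAG]
5. ∠BGP = 49°  [△BWG]
6. ∠GBP = 73°  [△BPG]

∠GBP = 73°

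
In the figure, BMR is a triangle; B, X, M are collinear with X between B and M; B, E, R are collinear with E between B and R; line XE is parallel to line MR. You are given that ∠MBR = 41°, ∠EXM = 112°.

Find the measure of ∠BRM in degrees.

1. ∠EBX = 41°  [X on BM, E on BR]
2. ∠BXE = 68°  [linear pair at X on BM]
3. ∠BEX = 71°  [△BXE]
4. ∠BRM = 71°  [XE∥MR, corresponding at E]

∠BRM = 71°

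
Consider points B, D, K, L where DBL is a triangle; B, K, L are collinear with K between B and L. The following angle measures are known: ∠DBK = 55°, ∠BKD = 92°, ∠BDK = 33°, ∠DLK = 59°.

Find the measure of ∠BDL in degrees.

∠BDL = 66°

1. ∠DBL = 55°  [K on ray BL]
2. ∠BLD = 59°  [K on ray LB]
3. ∠BDL = 66°  [△DBL]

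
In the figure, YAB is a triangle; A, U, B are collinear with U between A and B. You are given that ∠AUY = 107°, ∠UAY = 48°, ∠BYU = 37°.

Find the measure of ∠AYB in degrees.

1. ∠BUY = 73°  [linear pair at U on AB]
2. ∠BAY = 48°  [U on ray AB]
3. ∠UBY = 70°  [△YUB]
4. ∠ABY = 70°  [U on ray BA]
5. ∠AYB = 62°  [△YAB]

∠AYB = 62°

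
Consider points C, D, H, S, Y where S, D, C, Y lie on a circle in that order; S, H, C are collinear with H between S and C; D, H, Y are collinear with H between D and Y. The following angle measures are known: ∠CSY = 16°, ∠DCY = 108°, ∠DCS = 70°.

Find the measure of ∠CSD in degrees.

∠CSD = 56°

1. ∠CDY = 16°  [same arc CY]
2. ∠CYD = 56°  [△DCY]
3. ∠CSD = 56°  [same arc DC]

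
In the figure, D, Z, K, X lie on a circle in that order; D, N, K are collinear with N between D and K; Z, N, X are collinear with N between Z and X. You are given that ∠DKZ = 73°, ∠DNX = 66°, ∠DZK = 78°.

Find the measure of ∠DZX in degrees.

1. ∠KDZ = 29°  [△DZK]
2. ∠KNZ = 66°  [vertical angles at N]
3. ∠DNZ = 114°  [linear pair at N on DK]
4. ∠DZX = 37°  [△DNZ]

∠DZX = 37°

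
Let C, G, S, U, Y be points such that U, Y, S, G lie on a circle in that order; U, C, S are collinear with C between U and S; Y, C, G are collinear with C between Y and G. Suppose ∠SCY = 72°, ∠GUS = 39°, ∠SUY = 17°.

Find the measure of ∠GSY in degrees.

∠GSY = 124°

1. ∠GYS = 39°  [same arc SG]
2. ∠SGY = 17°  [same arc YS]
3. ∠GSY = 124°  [△YSG]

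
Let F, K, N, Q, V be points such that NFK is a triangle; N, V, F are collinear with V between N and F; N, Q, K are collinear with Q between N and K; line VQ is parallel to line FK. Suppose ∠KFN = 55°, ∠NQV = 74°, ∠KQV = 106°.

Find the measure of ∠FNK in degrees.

∠FNK = 51°

1. ∠NVQ = 55°  [VQ∥FK, corresponding at V]
2. ∠QNV = 51°  [△NVQ]
3. ∠FNK = 51°  [V on NF, Q on NK]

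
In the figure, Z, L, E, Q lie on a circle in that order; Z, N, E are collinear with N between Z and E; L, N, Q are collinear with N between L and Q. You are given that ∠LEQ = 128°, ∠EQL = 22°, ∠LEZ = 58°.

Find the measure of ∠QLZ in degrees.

1. ∠LZQ = 52°  [cyclic ZLEQ, opposite ∠Z+∠E]
2. ∠LQZ = 58°  [same arc ZL]
3. ∠QLZ = 70°  [△ZLQ]

∠QLZ = 70°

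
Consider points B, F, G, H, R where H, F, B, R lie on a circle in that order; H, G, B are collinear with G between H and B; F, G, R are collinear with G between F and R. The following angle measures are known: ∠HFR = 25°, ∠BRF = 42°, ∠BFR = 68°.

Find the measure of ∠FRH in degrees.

∠FRH = 45°

1. ∠HBR = 25°  [same arc HR]
2. ∠BGR = 113°  [△BGR]
3. ∠BHR = 68°  [same arc BR]
4. ∠HGR = 67°  [linear pair at G on HB]
5. ∠FRH = 45°  [△HGR]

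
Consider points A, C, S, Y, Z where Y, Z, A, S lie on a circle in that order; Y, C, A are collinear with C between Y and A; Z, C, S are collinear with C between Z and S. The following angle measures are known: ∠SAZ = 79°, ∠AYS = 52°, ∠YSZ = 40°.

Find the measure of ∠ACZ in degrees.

∠ACZ = 88°

1. ∠AZS = 52°  [same arc AS]
2. ∠YAZ = 40°  [same arc YZ]
3. ∠ACZ = 88°  [△ZCA]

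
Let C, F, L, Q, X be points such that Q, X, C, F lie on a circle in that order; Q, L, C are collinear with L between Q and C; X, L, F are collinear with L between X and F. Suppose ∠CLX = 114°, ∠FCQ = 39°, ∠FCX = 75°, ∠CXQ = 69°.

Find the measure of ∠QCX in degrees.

1. ∠QLX = 66°  [linear pair at L on QC]
2. ∠FXQ = 39°  [same arc QF]
3. ∠CQX = 75°  [△QLX]
4. ∠QCX = 36°  [△QXC]

∠QCX = 36°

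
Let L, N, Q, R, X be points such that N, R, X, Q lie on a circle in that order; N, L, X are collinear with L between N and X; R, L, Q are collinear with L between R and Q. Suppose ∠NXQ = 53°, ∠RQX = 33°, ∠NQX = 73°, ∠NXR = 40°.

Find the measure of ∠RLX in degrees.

1. ∠NRQ = 53°  [same arc NQ]
2. ∠RNX = 33°  [same arc RX]
3. ∠NLR = 94°  [△NLR]
4. ∠RLX = 86°  [linear pair at L on NX]

∠RLX = 86°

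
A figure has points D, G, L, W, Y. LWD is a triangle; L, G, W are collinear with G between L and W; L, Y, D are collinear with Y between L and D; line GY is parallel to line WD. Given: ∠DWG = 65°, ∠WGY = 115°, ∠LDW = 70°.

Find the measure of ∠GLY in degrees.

∠GLY = 45°

1. ∠LGY = 65°  [linear pair at G on LW]
2. ∠GYL = 70°  [GY∥WD, corresponding at Y]
3. ∠GLY = 45°  [△LGY]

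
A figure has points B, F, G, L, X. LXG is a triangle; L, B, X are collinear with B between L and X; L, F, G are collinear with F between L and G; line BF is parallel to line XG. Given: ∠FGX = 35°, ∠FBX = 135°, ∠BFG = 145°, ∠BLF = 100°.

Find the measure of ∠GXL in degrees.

1. ∠LGX = 35°  [F on ray GL]
2. ∠GLX = 100°  [B on LX, F on LG]
3. ∠GXL = 45°  [△LXG]

∠GXL = 45°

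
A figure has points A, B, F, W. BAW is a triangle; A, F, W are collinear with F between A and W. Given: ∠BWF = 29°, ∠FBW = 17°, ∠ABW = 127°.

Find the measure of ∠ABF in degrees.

1. ∠BFW = 134°  [△BFW]
2. ∠AWB = 29°  [F on ray WA]
3. ∠BAW = 24°  [△BAW]
4. ∠AFB = 46°  [linear pair at F on AW]
5. ∠BAF = 24°  [F on ray AW]
6. ∠ABF = 110°  [△BAF]

∠ABF = 110°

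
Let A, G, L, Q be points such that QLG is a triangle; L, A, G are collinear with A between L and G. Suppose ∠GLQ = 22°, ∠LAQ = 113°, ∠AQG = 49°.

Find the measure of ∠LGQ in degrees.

∠LGQ = 64°

1. ∠GAQ = 67°  [linear pair at A on LG]
2. ∠AGQ = 64°  [△QAG]
3. ∠LGQ = 64°  [A on ray GL]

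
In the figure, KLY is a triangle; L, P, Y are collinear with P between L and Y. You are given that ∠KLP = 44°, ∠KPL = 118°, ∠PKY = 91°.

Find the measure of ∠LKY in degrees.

∠LKY = 109°

1. ∠KLY = 44°  [P on ray LY]
2. ∠KPY = 62°  [linear pair at P on LY]
3. ∠KYP = 27°  [△KPY]
4. ∠KYL = 27°  [P on ray YL]
5. ∠LKY = 109°  [△KLY]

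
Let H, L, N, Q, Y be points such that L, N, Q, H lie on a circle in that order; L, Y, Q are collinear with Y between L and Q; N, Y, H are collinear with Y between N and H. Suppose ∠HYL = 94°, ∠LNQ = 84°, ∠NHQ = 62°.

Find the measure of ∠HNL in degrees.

∠HNL = 32°

1. ∠NYQ = 94°  [vertical angles at Y]
2. ∠NLQ = 62°  [same arc NQ]
3. ∠LYN = 86°  [linear pair at Y on LQ]
4. ∠HNL = 32°  [△LYN]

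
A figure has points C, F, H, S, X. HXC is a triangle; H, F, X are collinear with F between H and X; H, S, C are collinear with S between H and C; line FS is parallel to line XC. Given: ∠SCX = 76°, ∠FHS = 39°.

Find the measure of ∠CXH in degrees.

1. ∠HCX = 76°  [S on ray CH]
2. ∠CHX = 39°  [F on HX, S on HC]
3. ∠CXH = 65°  [△HXC]

∠CXH = 65°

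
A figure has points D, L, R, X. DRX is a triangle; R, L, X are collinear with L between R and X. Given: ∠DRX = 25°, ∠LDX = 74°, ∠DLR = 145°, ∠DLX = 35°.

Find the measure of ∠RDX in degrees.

∠RDX = 84°

1. ∠DXL = 71°  [△DLX]
2. ∠DXR = 71°  [L on ray XR]
3. ∠RDX = 84°  [△DRX]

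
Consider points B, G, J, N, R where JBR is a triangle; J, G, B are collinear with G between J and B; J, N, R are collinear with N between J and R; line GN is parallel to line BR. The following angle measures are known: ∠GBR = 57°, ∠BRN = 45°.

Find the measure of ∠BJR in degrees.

1. ∠JBR = 57°  [G on ray BJ]
2. ∠BRJ = 45°  [N on ray RJ]
3. ∠BJR = 78°  [△JBR]

∠BJR = 78°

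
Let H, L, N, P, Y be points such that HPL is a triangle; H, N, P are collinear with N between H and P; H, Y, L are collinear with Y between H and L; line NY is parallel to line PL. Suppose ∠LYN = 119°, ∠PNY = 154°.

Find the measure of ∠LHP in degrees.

1. ∠HYN = 61°  [linear pair at Y on HL]
2. ∠HNY = 26°  [linear pair at N on HP]
3. ∠NHY = 93°  [△HNY]
4. ∠LHP = 93°  [N on HP, Y on HL]

∠LHP = 93°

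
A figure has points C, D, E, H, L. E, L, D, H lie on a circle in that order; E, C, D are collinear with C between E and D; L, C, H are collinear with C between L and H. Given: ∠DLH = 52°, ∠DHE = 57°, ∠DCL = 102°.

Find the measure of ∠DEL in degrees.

1. ∠EDL = 26°  [△LCD]
2. ∠DLE = 123°  [cyclic ELDH, opposite ∠L+∠H]
3. ∠DEL = 31°  [△ELD]

∠DEL = 31°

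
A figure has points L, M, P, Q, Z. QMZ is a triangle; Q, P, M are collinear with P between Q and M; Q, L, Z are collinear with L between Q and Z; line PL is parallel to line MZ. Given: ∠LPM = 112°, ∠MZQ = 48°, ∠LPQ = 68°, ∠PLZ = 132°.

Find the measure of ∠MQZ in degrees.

1. ∠PLQ = 48°  [PL∥MZ, corresponding at L]
2. ∠LQP = 64°  [△QPL]
3. ∠MQZ = 64°  [P on QM, L on QZ]

∠MQZ = 64°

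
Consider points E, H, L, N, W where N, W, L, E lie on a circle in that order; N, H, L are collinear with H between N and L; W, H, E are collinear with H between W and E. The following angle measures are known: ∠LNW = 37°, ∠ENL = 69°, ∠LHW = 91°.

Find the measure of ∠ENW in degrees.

∠ENW = 106°

1. ∠LEW = 37°  [same arc WL]
2. ∠EWL = 69°  [same arc LE]
3. ∠ELW = 74°  [△WLE]
4. ∠ENW = 106°  [cyclic NWLE, opposite ∠N+∠L]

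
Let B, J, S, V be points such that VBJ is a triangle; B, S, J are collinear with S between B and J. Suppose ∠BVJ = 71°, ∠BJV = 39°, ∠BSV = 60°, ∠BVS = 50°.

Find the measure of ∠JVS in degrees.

∠JVS = 21°

1. ∠SJV = 39°  [S on ray JB]
2. ∠JSV = 120°  [linear pair at S on BJ]
3. ∠JVS = 21°  [△VSJ]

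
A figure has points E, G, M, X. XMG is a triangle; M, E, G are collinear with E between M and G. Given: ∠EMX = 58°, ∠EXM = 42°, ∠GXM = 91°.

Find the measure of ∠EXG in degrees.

1. ∠MEX = 80°  [△XME]
2. ∠GMX = 58°  [E on ray MG]
3. ∠MGX = 31°  [△XMG]
4. ∠GEX = 100°  [linear pair at E on MG]
5. ∠EGX = 31°  [E on ray GM]
6. ∠EXG = 49°  [△XEG]

∠EXG = 49°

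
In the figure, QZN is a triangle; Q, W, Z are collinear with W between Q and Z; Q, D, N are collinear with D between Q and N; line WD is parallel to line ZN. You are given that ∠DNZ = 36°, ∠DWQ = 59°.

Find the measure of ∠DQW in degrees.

1. ∠QNZ = 36°  [D on ray NQ]
2. ∠NZQ = 59°  [WD∥ZN, corresponding at W]
3. ∠NQZ = 85°  [△QZN]
4. ∠DQW = 85°  [W on QZ, D on QN]

∠DQW = 85°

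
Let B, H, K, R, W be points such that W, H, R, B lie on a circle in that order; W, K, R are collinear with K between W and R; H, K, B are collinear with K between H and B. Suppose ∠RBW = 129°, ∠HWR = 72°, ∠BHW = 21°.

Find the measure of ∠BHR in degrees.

1. ∠RHW = 51°  [cyclic WHRB, opposite ∠H+∠B]
2. ∠HRW = 57°  [△WHR]
3. ∠HKW = 87°  [△WKH]
4. ∠HKR = 93°  [linear pair at K on WR]
5. ∠BHR = 30°  [△HKR]

∠BHR = 30°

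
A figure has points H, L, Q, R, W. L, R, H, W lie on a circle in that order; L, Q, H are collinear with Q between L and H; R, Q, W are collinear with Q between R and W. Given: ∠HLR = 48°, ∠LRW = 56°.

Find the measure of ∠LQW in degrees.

1. ∠HWR = 48°  [same arc RH]
2. ∠LHW = 56°  [same arc LW]
3. ∠HQW = 76°  [△HQW]
4. ∠LQW = 104°  [linear pair at Q on LH]

∠LQW = 104°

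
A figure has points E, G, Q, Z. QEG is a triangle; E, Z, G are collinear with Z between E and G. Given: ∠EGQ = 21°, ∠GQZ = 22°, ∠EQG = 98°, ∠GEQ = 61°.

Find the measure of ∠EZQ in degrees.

∠EZQ = 43°

1. ∠QGZ = 21°  [Z on ray GE]
2. ∠GZQ = 137°  [△QZG]
3. ∠EZQ = 43°  [linear pair at Z on EG]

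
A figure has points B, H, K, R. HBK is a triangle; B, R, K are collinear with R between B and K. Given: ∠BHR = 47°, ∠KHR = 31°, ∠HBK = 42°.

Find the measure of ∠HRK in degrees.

1. ∠HBR = 42°  [R on ray BK]
2. ∠BRH = 91°  [△HBR]
3. ∠HRK = 89°  [linear pair at R on BK]

∠HRK = 89°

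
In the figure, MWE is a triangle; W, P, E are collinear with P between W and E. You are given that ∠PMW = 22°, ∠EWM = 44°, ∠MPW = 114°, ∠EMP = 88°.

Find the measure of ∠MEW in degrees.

∠MEW = 26°

1. ∠EPM = 66°  [linear pair at P on WE]
2. ∠MEP = 26°  [△MPE]
3. ∠MEW = 26°  [P on ray EW]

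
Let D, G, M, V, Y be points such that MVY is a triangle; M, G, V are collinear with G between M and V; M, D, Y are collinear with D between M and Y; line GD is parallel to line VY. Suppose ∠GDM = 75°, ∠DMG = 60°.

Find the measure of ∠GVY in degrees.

∠GVY = 45°

1. ∠DGM = 45°  [△MGD]
2. ∠DGV = 135°  [linear pair at G on MV]
3. ∠GVY = 45°  [GD∥VY, co-interior at V–G]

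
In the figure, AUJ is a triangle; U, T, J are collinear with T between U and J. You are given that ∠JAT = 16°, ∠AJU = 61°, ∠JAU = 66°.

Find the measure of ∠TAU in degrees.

∠TAU = 50°

1. ∠AUJ = 53°  [△AUJ]
2. ∠AJT = 61°  [T on ray JU]
3. ∠AUT = 53°  [T on ray UJ]
4. ∠ATJ = 103°  [△ATJ]
5. ∠ATU = 77°  [linear pair at T on UJ]
6. ∠TAU = 50°  [△AUT]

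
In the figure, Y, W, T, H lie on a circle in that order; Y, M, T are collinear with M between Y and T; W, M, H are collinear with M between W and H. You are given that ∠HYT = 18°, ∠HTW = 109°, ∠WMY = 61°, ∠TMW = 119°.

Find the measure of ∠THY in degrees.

∠THY = 96°

1. ∠HWT = 18°  [same arc TH]
2. ∠THW = 53°  [△WTH]
3. ∠HMT = 61°  [vertical angles at M]
4. ∠HTY = 66°  [△TMH]
5. ∠THY = 96°  [△YTH]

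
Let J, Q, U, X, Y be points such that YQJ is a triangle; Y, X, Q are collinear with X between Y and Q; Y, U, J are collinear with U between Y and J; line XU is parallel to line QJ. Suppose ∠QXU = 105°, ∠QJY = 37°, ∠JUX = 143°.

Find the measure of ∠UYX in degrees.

1. ∠UXY = 75°  [linear pair at X on YQ]
2. ∠XUY = 37°  [XU∥QJ, corresponding at U]
3. ∠UYX = 68°  [△YXU]

∠UYX = 68°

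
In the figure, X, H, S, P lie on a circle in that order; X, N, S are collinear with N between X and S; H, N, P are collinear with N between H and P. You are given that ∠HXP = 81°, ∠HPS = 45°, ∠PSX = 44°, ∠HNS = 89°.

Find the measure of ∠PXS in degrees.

∠PXS = 36°

1. ∠HSP = 99°  [cyclic XHSP, opposite ∠X+∠S]
2. ∠PHS = 36°  [△HSP]
3. ∠PXS = 36°  [same arc SP]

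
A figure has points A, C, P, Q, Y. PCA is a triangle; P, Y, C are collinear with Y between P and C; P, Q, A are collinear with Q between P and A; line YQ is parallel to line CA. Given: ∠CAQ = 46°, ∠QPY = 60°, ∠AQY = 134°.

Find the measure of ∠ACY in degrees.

1. ∠CAP = 46°  [Q on ray AP]
2. ∠APC = 60°  [Y on PC, Q on PA]
3. ∠ACP = 74°  [△PCA]
4. ∠ACY = 74°  [Y on ray CP]

∠ACY = 74°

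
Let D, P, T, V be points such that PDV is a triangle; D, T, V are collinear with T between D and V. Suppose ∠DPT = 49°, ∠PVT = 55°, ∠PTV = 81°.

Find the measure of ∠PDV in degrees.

∠PDV = 32°

1. ∠DTP = 99°  [linear pair at T on DV]
2. ∠PDT = 32°  [△PDT]
3. ∠PDV = 32°  [T on ray DV]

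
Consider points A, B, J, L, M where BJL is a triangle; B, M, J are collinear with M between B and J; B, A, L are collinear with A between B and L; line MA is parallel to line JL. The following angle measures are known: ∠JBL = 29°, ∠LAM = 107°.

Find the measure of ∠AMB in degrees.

∠AMB = 78°

1. ∠ABM = 29°  [M on BJ, A on BL]
2. ∠BAM = 73°  [linear pair at A on BL]
3. ∠AMB = 78°  [△BMA]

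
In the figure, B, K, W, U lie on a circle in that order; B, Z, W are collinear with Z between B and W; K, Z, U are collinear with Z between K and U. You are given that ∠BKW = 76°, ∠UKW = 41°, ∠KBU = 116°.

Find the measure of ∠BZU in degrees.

∠BZU = 110°

1. ∠BUW = 104°  [cyclic BKWU, opposite ∠K+∠U]
2. ∠UBW = 41°  [same arc WU]
3. ∠KWU = 64°  [cyclic BKWU, opposite ∠B+∠W]
4. ∠BWU = 35°  [△BWU]
5. ∠KUW = 75°  [△KWU]
6. ∠UZW = 70°  [△WZU]
7. ∠BZU = 110°  [linear pair at Z on BW]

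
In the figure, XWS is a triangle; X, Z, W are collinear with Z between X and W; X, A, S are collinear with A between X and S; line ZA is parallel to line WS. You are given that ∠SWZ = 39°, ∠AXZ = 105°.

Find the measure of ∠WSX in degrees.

∠WSX = 36°

1. ∠SWX = 39°  [Z on ray WX]
2. ∠SXW = 105°  [Z on XW, A on XS]
3. ∠WSX = 36°  [△XWS]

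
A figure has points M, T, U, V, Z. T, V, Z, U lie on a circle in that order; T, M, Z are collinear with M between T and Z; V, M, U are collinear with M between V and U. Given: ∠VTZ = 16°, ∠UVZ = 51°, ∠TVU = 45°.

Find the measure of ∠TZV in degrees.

∠TZV = 68°

1. ∠TMV = 119°  [△TMV]
2. ∠VMZ = 61°  [linear pair at M on TZ]
3. ∠TZV = 68°  [△VMZ]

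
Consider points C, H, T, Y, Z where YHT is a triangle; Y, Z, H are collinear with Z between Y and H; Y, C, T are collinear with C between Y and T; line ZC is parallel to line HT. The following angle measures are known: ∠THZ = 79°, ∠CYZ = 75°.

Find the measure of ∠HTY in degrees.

1. ∠THY = 79°  [Z on ray HY]
2. ∠HYT = 75°  [Z on YH, C on YT]
3. ∠HTY = 26°  [△YHT]

∠HTY = 26°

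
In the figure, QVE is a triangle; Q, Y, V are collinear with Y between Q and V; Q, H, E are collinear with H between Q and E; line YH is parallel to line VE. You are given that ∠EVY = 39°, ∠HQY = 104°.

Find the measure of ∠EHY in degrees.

∠EHY = 143°

1. ∠EVQ = 39°  [Y on ray VQ]
2. ∠EQV = 104°  [Y on QV, H on QE]
3. ∠QEV = 37°  [△QVE]
4. ∠QHY = 37°  [YH∥VE, corresponding at H]
5. ∠EHY = 143°  [linear pair at H on QE]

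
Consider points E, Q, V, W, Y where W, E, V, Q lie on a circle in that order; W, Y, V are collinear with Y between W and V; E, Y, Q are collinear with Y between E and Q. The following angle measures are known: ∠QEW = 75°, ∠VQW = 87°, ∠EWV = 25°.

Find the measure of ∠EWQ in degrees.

∠EWQ = 43°

1. ∠QVW = 75°  [same arc WQ]
2. ∠QWV = 18°  [△WVQ]
3. ∠EQV = 25°  [same arc EV]
4. ∠QEV = 18°  [same arc VQ]
5. ∠EVQ = 137°  [△EVQ]
6. ∠EWQ = 43°  [cyclic WEVQ, opposite ∠W+∠V]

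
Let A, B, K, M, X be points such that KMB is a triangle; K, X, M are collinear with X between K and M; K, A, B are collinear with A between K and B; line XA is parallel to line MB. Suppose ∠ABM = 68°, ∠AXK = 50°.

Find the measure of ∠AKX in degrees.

1. ∠KBM = 68°  [A on ray BK]
2. ∠BMK = 50°  [XA∥MB, corresponding at X]
3. ∠BKM = 62°  [△KMB]
4. ∠AKX = 62°  [X on KM, A on KB]

∠AKX = 62°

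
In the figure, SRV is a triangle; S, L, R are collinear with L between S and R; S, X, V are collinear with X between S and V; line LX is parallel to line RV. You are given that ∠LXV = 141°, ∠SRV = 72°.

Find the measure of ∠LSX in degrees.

1. ∠LXS = 39°  [linear pair at X on SV]
2. ∠SLX = 72°  [LX∥RV, corresponding at L]
3. ∠LSX = 69°  [△SLX]

∠LSX = 69°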